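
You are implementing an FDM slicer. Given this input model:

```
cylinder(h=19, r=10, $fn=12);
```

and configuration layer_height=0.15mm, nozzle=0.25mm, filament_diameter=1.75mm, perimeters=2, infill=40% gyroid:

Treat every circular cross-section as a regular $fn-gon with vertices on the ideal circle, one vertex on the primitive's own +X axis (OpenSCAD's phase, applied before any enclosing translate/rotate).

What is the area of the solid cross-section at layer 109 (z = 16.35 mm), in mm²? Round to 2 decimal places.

300.00 mm²

At z = 16.35 mm: the r=10 cylinder gives a regular 12-gon of circumradius 10 (constant along its height) (area = (12/2)·10.000²·sin(360°/12) = 300.00 mm²). Overall, the cross-section is a single solid region. Net area = 300.00 mm².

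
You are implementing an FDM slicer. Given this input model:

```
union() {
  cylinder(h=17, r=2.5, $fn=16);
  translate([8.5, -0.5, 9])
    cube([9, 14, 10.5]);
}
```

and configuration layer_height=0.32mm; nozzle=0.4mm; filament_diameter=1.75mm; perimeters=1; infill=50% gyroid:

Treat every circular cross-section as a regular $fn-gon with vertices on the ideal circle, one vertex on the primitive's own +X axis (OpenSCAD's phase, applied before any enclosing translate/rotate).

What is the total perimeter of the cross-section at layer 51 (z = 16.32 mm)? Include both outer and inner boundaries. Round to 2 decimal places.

At z = 16.32 mm: the r=2.5 cylinder gives a regular 16-gon of circumradius 2.5 (constant along its height) (perimeter = 2·16·2.500·sin(180°/16) = 15.61 mm); the cube at (8.5, -0.5) (footprint 9×14) is included at this height (perimeter 46.00 mm); Taking the union: the 2 present regions are separate (no shared area or edge), so areas and boundary lengths simply add and each stays a separate island — boundary = 61.61 mm. Overall, the cross-section has 2 separate islands. Total boundary length (outer) = 61.61 mm.

61.61 mm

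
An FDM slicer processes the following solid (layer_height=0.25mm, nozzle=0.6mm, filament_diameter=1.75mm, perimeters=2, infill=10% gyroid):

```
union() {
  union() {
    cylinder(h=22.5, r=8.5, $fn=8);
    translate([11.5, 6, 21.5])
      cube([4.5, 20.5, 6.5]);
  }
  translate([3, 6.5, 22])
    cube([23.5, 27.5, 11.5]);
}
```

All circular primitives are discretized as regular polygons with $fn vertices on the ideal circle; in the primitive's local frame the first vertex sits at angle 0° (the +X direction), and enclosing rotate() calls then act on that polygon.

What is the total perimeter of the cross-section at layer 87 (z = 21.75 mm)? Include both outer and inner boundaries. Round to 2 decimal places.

102.04 mm

At z = 21.75 mm: the r=8.5 cylinder gives a regular 8-gon of circumradius 8.5 (constant along its height) (perimeter = 2·8·8.500·sin(180°/8) = 52.04 mm); the 4.5×20.5 cube at (11.5, 6) contributes its full rectangle (perimeter 50.00 mm); Merging all regions: the 2 present regions are separate (no shared area or edge), so areas and boundary lengths simply add and each stays a separate island — boundary = 102.04 mm; the cube at (3, 6.5) does not reach this height (z outside [22, 33.5]); Taking the union: only the result so far is present, so the union is just that shape — boundary = 102.04 mm. Overall, the cross-section has 2 separate islands. Total boundary length (outer) = 102.04 mm.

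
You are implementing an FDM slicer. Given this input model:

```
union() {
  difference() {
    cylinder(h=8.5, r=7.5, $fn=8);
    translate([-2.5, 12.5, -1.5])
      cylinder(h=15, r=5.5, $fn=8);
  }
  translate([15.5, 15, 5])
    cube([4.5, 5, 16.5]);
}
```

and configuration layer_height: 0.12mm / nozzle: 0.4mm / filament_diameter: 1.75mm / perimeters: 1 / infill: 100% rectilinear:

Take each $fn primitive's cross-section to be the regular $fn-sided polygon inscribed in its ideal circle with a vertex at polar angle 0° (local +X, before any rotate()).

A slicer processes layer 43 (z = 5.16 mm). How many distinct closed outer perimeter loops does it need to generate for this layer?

2

At z = 5.16 mm: the r=7.5 cylinder contributes a regular 8-gon of circumradius 7.5; the cylinder at (-2.5, 12.5): section is a regular 8-gon, circumradius r=5.5; Taking the first minus the rest: starting from the r=7.5 cylinder, the r=5.5 cylinder at (-2.5, 12.5) misses the remaining region (no effect) — 1 connected region; the cube at (15.5, 15) (footprint 4.5×5) is included at this height; Combining (union): the 2 present regions are separate (no shared area or edge), so areas and boundary lengths simply add and each stays a separate island — 2 connected regions. The result has 2 disconnected regions.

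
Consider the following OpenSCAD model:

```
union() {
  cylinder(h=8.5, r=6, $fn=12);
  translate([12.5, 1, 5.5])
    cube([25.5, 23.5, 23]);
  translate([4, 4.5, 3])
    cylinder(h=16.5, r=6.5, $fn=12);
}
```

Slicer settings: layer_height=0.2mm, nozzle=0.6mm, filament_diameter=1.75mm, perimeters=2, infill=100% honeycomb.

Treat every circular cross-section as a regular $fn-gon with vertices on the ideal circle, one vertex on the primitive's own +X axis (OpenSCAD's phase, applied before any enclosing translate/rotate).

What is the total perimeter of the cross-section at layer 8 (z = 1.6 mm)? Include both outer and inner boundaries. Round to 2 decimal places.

37.27 mm

At z = 1.6 mm: the cylinder: section is a regular 12-gon, circumradius r=6 (perimeter = 2·12·6.000·sin(180°/12) = 37.27 mm); the cube at (12.5, 1) is not intersected at this z (z outside [5.5, 28.5]); the cylinder at (4, 4.5) is not intersected at this z (z outside [3, 19.5]); Taking the union: only the r=6 cylinder is present, so the union is just that shape — boundary = 37.27 mm. Overall, the cross-section is a single solid region. Total boundary length (outer) = 37.27 mm.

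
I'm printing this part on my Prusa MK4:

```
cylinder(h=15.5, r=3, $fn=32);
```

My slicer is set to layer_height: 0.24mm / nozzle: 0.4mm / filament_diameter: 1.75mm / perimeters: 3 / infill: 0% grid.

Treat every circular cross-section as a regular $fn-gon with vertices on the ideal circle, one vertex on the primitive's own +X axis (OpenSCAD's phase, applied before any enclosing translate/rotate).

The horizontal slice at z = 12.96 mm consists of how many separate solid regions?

1

At z = 12.96 mm: the cylinder: section is a regular 32-gon, circumradius r=3. The result has 1 disconnected region.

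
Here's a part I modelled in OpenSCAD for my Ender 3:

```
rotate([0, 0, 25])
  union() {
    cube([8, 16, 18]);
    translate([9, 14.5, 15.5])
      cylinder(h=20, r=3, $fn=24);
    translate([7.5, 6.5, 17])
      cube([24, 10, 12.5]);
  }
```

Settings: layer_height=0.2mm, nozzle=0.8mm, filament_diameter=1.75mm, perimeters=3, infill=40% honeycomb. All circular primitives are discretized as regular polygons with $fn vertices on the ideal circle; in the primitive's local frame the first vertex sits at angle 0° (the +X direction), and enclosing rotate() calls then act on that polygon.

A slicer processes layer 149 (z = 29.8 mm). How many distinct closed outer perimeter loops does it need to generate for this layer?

At z = 29.8 mm: the cube does not reach this height (z outside [0, 18]); the cylinder at (9, 14.5): section is a regular 24-gon, circumradius r=3; the cube at (7.5, 6.5) is absent (z outside [17, 29.5]); Merging all regions: only the r=3 cylinder at (9, 14.5) is present, so the union is just that shape — 1 connected region; (whole slice rotated 25° about Z — lengths, areas and connectivity unchanged). The result has 1 disconnected region.

1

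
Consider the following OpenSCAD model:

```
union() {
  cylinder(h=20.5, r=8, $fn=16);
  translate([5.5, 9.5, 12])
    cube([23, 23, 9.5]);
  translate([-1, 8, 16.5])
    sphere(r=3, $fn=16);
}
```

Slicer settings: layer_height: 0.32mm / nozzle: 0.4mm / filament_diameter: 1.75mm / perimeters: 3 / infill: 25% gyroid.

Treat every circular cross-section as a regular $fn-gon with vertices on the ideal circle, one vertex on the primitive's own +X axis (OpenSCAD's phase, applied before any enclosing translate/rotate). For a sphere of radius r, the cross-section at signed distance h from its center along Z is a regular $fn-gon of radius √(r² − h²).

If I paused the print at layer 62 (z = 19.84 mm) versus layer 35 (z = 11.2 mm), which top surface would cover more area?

Layer 62 (z = 19.84): the r=8 cylinder gives a regular 16-gon of circumradius 8 (constant along its height) (area = (16/2)·8.000²·sin(360°/16) = 195.93 mm²); the cube at (5.5, 9.5) is present — its section is the full 23×23 rectangle (area 529.00 mm²); the sphere at (-1, 8) does not reach this height (|z−center|=3.340 > r=3); Merging all regions: the 2 present regions are separate (no shared area or edge), so areas and boundary lengths simply add and each stays a separate island — area = 724.93 mm². So its area = 724.93 mm². Layer 35 (z = 11.2): the cylinder: section is a regular 16-gon, circumradius r=8 (area = (16/2)·8.000²·sin(360°/16) = 195.93 mm²); the cube at (5.5, 9.5) is not intersected at this z (z outside [12, 21.5]); the sphere at (-1, 8) does not reach this height (|z−center|=5.300 > r=3); Combining (union): only the r=8 cylinder is present, so the union is just that shape — area = 195.93 mm². So its area = 195.93 mm². Layer 62 is larger (724.93 vs 195.93 mm²).

layer 62 (z = 19.84 mm)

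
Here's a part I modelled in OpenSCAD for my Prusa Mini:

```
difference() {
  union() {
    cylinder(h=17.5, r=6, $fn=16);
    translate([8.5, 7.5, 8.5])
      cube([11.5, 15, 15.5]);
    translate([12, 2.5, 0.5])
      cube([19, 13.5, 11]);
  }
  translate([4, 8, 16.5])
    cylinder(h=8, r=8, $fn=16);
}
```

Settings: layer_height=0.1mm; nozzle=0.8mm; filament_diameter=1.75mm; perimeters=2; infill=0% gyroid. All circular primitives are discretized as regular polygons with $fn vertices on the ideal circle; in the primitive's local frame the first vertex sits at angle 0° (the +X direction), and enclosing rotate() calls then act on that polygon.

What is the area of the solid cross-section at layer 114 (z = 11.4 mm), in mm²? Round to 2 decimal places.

471.21 mm²

At z = 11.4 mm: the cylinder: section is a regular 16-gon, circumradius r=6 (area = (16/2)·6.000²·sin(360°/16) = 110.21 mm²); the cube at (8.5, 7.5) (footprint 11.5×15) is included at this height (area 172.50 mm²); the cube at (12, 2.5) (footprint 19×13.5) is included at this height (area 256.50 mm²); Taking the union: the regions partially overlap — summed areas 539.21 mm² minus the doubly-counted overlap 68.00 mm² gives 471.21 mm² — area = 471.21 mm²; the cylinder at (4, 8) is absent (z outside [16.5, 24.5]); Subtracting the remaining from the first: none of the subtracted shapes is present at this height, so that combined region is unchanged — area = 471.21 mm². Overall, the cross-section has 2 separate islands. Net area = 471.21 mm².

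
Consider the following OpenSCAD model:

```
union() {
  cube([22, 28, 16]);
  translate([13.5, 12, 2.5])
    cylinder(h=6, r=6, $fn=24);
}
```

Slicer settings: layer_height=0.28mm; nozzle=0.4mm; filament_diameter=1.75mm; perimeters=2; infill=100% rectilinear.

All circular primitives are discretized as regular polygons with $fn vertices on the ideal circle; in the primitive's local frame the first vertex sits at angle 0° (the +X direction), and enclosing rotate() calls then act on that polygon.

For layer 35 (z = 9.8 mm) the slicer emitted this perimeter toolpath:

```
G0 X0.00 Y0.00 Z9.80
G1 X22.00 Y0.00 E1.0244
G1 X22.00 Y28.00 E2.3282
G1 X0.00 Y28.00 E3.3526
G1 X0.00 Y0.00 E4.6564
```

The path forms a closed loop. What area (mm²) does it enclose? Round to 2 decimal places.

616.00 mm²

Apply the shoelace formula to the sequence of (X, Y) vertices; enclosed area = 616.00 mm².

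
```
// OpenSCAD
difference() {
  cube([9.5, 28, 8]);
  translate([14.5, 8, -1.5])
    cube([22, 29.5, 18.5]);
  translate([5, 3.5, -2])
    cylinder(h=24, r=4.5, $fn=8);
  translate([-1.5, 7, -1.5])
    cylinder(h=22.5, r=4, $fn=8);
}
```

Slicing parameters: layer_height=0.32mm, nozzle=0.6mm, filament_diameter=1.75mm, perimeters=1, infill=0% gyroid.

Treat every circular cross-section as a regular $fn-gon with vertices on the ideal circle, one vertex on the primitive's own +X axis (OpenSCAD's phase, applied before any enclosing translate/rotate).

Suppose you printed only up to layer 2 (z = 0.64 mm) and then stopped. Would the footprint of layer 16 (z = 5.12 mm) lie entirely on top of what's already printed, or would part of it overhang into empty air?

Compare the two slices. At z = 0.64: the cube is present — its section is the full 9.5×28 rectangle (area 266.00 mm²); the cube at (14.5, 8) (footprint 22×29.5) is included at this height (area 649.00 mm²); the cylinder at (5, 3.5): section is a regular 8-gon, circumradius r=4.5 (area = (8/2)·4.500²·sin(360°/8) = 57.28 mm²); the r=4 cylinder at (-1.5, 7) contributes a regular 8-gon of circumradius 4 (area = (8/2)·4.000²·sin(360°/8) = 45.25 mm²); Taking the first minus the rest: starting from the 9.5×28 cube (266.00 mm²), the 22×29.5 cube at (14.5, 8) misses the remaining region (no effect); the r=4.5 cylinder at (5, 3.5) partially overlaps it — only the 54.86 mm² overlap (of its 57.28 mm²) is removed, clipping the outline; the r=4 cylinder at (-1.5, 7) partially overlaps it — only the 10.03 mm² overlap (of its 45.25 mm²) is removed, clipping the outline — area = 201.11 mm². At z = 5.12: the cube is present — its section is the full 9.5×28 rectangle (area 266.00 mm²); the cube at (14.5, 8) (footprint 22×29.5) is included at this height (area 649.00 mm²); the cylinder at (5, 3.5): section is a regular 8-gon, circumradius r=4.5 (area = (8/2)·4.500²·sin(360°/8) = 57.28 mm²); the cylinder at (-1.5, 7): section is a regular 8-gon, circumradius r=4 (area = (8/2)·4.000²·sin(360°/8) = 45.25 mm²); Subtracting the remaining from the first: starting from the 9.5×28 cube (266.00 mm²), the 22×29.5 cube at (14.5, 8) misses the remaining region (no effect); the r=4.5 cylinder at (5, 3.5) partially overlaps it — only the 54.86 mm² overlap (of its 57.28 mm²) is removed, clipping the outline; the r=4 cylinder at (-1.5, 7) partially overlaps it — only the 10.03 mm² overlap (of its 45.25 mm²) is removed, clipping the outline — area = 201.11 mm². Checking containment: the cross-section at z = 5.12 is a subset of the cross-section at z = 0.64.

entirely on top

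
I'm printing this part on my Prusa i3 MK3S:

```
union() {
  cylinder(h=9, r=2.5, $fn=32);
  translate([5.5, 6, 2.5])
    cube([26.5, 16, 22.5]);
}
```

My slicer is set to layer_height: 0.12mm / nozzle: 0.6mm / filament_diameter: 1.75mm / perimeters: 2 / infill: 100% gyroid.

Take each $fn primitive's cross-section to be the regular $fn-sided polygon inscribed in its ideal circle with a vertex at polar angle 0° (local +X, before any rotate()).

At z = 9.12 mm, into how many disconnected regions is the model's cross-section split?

At z = 9.12 mm: the cylinder is absent (z outside [0, 9]); the cube at (5.5, 6) is present — its section is the full 26.5×16 rectangle; Merging all regions: only the 26.5×16 cube at (5.5, 6) is present, so the union is just that shape — 1 connected region. The result has 1 disconnected region.

1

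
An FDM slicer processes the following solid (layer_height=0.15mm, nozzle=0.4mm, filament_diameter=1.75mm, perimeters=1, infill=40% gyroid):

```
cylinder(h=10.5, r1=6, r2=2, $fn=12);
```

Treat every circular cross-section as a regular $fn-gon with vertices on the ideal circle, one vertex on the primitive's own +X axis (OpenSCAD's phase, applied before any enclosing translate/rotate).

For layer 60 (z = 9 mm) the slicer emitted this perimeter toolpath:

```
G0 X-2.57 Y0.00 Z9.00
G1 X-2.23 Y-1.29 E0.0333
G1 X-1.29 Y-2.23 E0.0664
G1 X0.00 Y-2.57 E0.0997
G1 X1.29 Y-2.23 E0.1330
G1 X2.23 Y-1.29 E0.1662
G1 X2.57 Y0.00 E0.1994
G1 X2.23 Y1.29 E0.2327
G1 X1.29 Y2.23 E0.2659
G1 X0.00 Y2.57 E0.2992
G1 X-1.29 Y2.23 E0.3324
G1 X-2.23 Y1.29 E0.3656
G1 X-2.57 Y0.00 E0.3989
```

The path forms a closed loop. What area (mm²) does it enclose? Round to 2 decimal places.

Apply the shoelace formula to the sequence of (X, Y) vertices; enclosed area = 19.88 mm².

19.88 mm²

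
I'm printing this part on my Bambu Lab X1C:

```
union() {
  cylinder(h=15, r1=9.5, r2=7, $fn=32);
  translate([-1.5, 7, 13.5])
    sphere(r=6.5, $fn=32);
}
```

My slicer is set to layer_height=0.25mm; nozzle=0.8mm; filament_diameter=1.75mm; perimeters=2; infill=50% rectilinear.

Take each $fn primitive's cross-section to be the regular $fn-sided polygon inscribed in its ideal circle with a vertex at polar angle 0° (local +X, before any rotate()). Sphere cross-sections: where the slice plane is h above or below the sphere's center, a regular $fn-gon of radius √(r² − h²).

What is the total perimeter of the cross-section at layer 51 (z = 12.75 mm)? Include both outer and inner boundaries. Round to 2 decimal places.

58.57 mm

At z = 12.75 mm: the cone (r1=9.5→r2=7) has section circumradius 7.375 here — a regular 32-gon (perimeter = 2·32·7.375·sin(180°/32) = 46.26 mm); the sphere at (-1.5, 7): section is a regular 32-gon, circumradius = √(r²−h²) = √(6.5²−0.75²) = 6.457 (perimeter = 2·32·6.457·sin(180°/32) = 40.50 mm); Taking the union: the regions partially overlap (shared area 54.96 mm²), so the edge portions inside another operand are dropped and the merged outline is re-measured after clipping — boundary = 58.57 mm. Overall, the cross-section is a single solid region. Total boundary length (outer) = 58.57 mm.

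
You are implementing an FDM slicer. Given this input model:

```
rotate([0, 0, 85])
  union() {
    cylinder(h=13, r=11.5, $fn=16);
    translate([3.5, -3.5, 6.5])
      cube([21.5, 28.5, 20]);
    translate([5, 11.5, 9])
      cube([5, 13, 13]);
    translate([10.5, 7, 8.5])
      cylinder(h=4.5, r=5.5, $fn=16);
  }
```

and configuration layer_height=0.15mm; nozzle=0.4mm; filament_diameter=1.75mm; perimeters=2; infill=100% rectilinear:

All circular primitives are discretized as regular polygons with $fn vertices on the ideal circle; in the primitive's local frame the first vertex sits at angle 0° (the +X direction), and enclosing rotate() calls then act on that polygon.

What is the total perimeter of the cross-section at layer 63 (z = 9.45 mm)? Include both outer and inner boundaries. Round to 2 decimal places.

132.24 mm

At z = 9.45 mm: the cylinder: section is a regular 16-gon, circumradius r=11.5 (perimeter = 2·16·11.500·sin(180°/16) = 71.79 mm); the cube at (3.5, -3.5) (footprint 21.5×28.5) is included at this height (perimeter 100.00 mm); the cube at (5, 11.5) is present — its section is the full 5×13 rectangle (perimeter 36.00 mm); the r=5.5 cylinder at (10.5, 7) gives a regular 16-gon of circumradius 5.5 (constant along its height) (perimeter = 2·16·5.500·sin(180°/16) = 34.34 mm); Combining (union): the regions partially overlap (shared area 246.58 mm²), so the edge portions inside another operand are dropped and the merged outline is re-measured after clipping — boundary = 132.24 mm; (whole slice rotated 85° about Z — lengths, areas and connectivity unchanged). Overall, the cross-section is a single solid region. Total boundary length (outer) = 132.24 mm.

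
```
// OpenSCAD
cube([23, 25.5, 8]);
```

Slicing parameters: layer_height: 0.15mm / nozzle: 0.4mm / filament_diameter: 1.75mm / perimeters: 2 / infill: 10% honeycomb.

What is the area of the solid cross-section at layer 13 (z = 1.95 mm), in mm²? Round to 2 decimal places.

586.50 mm²

At z = 1.95 mm: the 23×25.5 cube contributes its full rectangle (area 586.50 mm²). Overall, the cross-section is a single solid region. Net area = 586.50 mm².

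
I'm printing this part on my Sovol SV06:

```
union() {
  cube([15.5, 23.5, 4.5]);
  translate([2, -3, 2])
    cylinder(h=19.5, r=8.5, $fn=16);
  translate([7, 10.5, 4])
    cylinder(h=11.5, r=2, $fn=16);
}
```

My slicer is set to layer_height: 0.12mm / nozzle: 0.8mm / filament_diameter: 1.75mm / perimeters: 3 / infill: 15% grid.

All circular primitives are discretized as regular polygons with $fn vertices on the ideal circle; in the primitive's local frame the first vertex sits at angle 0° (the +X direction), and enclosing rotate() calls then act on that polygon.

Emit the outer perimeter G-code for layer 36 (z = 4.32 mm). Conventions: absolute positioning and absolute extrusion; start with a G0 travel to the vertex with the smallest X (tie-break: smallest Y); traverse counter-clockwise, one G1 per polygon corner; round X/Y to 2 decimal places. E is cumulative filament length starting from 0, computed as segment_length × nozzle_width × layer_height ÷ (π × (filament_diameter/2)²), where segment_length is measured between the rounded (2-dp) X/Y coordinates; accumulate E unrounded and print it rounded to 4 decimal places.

G0 X-6.50 Y-3.00 Z4.32
G1 X-5.85 Y-6.25 E0.1323
G1 X-4.01 Y-9.01 E0.2647
G1 X-1.25 Y-10.85 E0.3971
G1 X2.00 Y-11.50 E0.5294
G1 X5.25 Y-10.85 E0.6616
G1 X8.01 Y-9.01 E0.7940
G1 X9.85 Y-6.25 E0.9264
G1 X10.50 Y-3.00 E1.0587
G1 X9.90 Y0.00 E1.1808
G1 X15.50 Y0.00 E1.4043
G1 X15.50 Y23.50 E2.3423
G1 X0.00 Y23.50 E2.9609
G1 X0.00 Y5.10 E3.6953
G1 X-1.25 Y4.85 E3.7462
G1 X-4.01 Y3.01 E3.8786
G1 X-5.85 Y0.25 E4.0109
G1 X-6.50 Y-3.00 E4.1432

At z = 4.32 mm: the 15.5×23.5 cube contributes its full rectangle; the r=8.5 cylinder at (2, -3) contributes a regular 16-gon of circumradius 8.5; the r=2 cylinder at (7, 10.5) gives a regular 16-gon of circumradius 2 (constant along its height); Taking the union: the regions partially overlap (shared area 53.54 mm²), so overlapping operands fuse into one piece — 1 connected region. The outline is a single polygon with 17 vertices. Extrusion per mm of travel: 0.8 × 0.12 / (π × 0.875²) = 0.039912. Accumulating E over each segment gives final E = 4.1432.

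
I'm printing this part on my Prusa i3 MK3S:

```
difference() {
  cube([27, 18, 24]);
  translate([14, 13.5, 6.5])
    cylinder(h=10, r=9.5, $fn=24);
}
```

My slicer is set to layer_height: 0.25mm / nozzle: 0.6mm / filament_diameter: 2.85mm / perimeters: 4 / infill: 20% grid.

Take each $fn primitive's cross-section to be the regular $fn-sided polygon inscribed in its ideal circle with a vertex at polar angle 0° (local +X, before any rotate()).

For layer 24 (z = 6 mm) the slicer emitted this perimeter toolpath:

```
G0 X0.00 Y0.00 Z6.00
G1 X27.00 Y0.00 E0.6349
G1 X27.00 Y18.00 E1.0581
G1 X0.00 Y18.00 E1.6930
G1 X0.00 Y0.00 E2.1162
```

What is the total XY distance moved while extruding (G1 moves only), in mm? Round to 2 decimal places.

90.00 mm

Sum the Euclidean lengths of each G1 segment: total = 90.00 mm.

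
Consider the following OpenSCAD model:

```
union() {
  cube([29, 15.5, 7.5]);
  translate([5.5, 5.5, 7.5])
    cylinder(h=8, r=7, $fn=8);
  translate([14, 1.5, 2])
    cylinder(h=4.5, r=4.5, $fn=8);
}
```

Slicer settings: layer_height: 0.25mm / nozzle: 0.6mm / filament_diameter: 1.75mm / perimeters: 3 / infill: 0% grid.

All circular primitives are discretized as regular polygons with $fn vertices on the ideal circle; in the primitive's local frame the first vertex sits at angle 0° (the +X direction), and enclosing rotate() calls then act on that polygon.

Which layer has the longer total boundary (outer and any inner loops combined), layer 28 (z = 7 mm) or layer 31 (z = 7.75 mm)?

layer 28 (z = 7 mm)

Layer 28 (z = 7): the cube is present — its section is the full 29×15.5 rectangle (perimeter 89.00 mm); the cylinder at (5.5, 5.5) is absent (z outside [7.5, 15.5]); the cylinder at (14, 1.5) is absent (z outside [2, 6.5]); Merging all regions: only the 29×15.5 cube is present, so the union is just that shape — boundary = 89.00 mm. So its perimeter = 89.00 mm. Layer 31 (z = 7.75): the cube is not intersected at this z (z outside [0, 7.5]); the cylinder at (5.5, 5.5): section is a regular 8-gon, circumradius r=7 (perimeter = 2·8·7.000·sin(180°/8) = 42.86 mm); the cylinder at (14, 1.5) is not intersected at this z (z outside [2, 6.5]); Combining (union): only the r=7 cylinder at (5.5, 5.5) is present, so the union is just that shape — boundary = 42.86 mm. So its perimeter = 42.86 mm. Layer 28 is larger (89.00 vs 42.86 mm).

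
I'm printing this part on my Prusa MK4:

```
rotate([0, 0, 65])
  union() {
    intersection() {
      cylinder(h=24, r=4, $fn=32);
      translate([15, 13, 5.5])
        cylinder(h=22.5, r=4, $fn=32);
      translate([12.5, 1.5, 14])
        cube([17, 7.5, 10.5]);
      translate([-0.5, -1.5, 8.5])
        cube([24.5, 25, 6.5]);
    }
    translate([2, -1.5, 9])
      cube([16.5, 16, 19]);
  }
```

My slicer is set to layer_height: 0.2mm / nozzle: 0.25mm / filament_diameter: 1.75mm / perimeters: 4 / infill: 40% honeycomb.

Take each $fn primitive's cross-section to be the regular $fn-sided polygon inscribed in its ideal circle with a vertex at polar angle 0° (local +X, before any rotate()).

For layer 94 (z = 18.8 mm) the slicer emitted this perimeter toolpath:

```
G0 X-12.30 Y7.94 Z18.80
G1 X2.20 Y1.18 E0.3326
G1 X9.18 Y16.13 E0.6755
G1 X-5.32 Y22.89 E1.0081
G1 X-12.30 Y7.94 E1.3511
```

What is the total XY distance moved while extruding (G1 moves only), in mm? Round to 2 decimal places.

Sum the Euclidean lengths of each G1 segment: total = 65.00 mm.

65.00 mm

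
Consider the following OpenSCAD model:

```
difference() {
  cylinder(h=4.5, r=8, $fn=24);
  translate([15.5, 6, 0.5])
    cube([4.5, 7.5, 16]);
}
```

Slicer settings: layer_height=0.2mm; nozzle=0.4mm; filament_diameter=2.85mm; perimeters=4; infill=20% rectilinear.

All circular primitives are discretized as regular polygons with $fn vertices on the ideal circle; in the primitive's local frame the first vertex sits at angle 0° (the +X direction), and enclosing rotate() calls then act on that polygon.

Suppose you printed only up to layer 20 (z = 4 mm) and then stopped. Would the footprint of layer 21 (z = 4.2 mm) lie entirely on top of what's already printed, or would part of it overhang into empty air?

entirely on top

Compare the two slices. At z = 4: the cylinder: section is a regular 24-gon, circumradius r=8 (area = (24/2)·8.000²·sin(360°/24) = 198.77 mm²); the cube at (15.5, 6) (footprint 4.5×7.5) is included at this height (area 33.75 mm²); Taking the first minus the rest: starting from the r=8 cylinder (198.77 mm²), the 4.5×7.5 cube at (15.5, 6) misses the remaining region (no effect) — area = 198.77 mm². At z = 4.2: the r=8 cylinder gives a regular 24-gon of circumradius 8 (constant along its height) (area = (24/2)·8.000²·sin(360°/24) = 198.77 mm²); the 4.5×7.5 cube at (15.5, 6) contributes its full rectangle (area 33.75 mm²); Subtracting the remaining from the first: starting from the r=8 cylinder (198.77 mm²), the 4.5×7.5 cube at (15.5, 6) misses the remaining region (no effect) — area = 198.77 mm². Checking containment: the cross-section at z = 4.2 is a subset of the cross-section at z = 4.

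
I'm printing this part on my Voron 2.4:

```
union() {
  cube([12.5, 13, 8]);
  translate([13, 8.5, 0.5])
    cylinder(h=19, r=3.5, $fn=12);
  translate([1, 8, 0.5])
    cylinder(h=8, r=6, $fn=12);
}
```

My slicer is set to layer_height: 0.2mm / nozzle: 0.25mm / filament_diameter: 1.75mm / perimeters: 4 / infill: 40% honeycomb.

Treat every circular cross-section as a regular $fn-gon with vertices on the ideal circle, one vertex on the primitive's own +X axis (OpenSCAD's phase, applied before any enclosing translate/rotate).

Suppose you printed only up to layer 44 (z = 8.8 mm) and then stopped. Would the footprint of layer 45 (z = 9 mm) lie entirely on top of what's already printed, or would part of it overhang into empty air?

entirely on top

Compare the two slices. At z = 8.8: the cube is not intersected at this z (z outside [0, 8]); the r=3.5 cylinder at (13, 8.5) contributes a regular 12-gon of circumradius 3.5 (area = (12/2)·3.500²·sin(360°/12) = 36.75 mm²); the cylinder at (1, 8) is not intersected at this z (z outside [0.5, 8.5]); Combining (union): only the r=3.5 cylinder at (13, 8.5) is present, so the union is just that shape — area = 36.75 mm². At z = 9: the cube is absent (z outside [0, 8]); the r=3.5 cylinder at (13, 8.5) gives a regular 12-gon of circumradius 3.5 (constant along its height) (area = (12/2)·3.500²·sin(360°/12) = 36.75 mm²); the cylinder at (1, 8) is absent (z outside [0.5, 8.5]); Merging all regions: only the r=3.5 cylinder at (13, 8.5) is present, so the union is just that shape — area = 36.75 mm². Checking containment: the cross-section at z = 9 is a subset of the cross-section at z = 8.8.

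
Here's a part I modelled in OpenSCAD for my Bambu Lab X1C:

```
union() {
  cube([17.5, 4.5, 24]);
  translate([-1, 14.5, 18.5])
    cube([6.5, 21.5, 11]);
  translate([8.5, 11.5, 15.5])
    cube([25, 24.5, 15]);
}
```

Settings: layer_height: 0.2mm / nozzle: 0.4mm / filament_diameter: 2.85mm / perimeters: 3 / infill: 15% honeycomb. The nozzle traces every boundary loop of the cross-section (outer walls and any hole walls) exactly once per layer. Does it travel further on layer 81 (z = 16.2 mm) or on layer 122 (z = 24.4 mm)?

layer 122 (z = 24.4 mm)

Layer 81 (z = 16.2): the cube (footprint 17.5×4.5) is included at this height (perimeter 44.00 mm); the cube at (-1, 14.5) is not intersected at this z (z outside [18.5, 29.5]); the 25×24.5 cube at (8.5, 11.5) contributes its full rectangle (perimeter 99.00 mm); Taking the union: the 2 present regions are separate (no shared area or edge), so areas and boundary lengths simply add and each stays a separate island — boundary = 143.00 mm. So its perimeter = 143.00 mm. Layer 122 (z = 24.4): the cube is not intersected at this z (z outside [0, 24]); the 6.5×21.5 cube at (-1, 14.5) contributes its full rectangle (perimeter 56.00 mm); the 25×24.5 cube at (8.5, 11.5) contributes its full rectangle (perimeter 99.00 mm); Taking the union: the 2 present regions are separate (no shared area or edge), so areas and boundary lengths simply add and each stays a separate island — boundary = 155.00 mm. So its perimeter = 155.00 mm. Layer 122 is larger (155.00 vs 143.00 mm).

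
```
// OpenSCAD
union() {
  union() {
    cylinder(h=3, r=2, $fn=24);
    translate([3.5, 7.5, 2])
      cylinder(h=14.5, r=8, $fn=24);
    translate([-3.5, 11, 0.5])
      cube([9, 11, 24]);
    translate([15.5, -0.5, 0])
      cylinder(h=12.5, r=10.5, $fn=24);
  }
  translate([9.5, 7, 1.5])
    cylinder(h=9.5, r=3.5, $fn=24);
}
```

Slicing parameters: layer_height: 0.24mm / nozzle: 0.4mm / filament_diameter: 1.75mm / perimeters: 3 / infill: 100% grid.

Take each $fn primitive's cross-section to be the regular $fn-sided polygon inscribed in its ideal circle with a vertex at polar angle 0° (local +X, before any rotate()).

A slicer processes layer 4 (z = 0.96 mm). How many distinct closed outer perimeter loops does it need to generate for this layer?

3

At z = 0.96 mm: the cylinder: section is a regular 24-gon, circumradius r=2; the cylinder at (3.5, 7.5) is absent (z outside [2, 16.5]); the cube at (-3.5, 11) (footprint 9×11) is included at this height; the r=10.5 cylinder at (15.5, -0.5) contributes a regular 24-gon of circumradius 10.5; Merging all regions: the 3 present regions are separate (no shared area or edge), so areas and boundary lengths simply add and each stays a separate island — 3 connected regions; the cylinder at (9.5, 7) is not intersected at this z (z outside [1.5, 11]); Combining (union): only the result so far is present, so the union is just that shape — 3 connected regions. The result has 3 disconnected regions.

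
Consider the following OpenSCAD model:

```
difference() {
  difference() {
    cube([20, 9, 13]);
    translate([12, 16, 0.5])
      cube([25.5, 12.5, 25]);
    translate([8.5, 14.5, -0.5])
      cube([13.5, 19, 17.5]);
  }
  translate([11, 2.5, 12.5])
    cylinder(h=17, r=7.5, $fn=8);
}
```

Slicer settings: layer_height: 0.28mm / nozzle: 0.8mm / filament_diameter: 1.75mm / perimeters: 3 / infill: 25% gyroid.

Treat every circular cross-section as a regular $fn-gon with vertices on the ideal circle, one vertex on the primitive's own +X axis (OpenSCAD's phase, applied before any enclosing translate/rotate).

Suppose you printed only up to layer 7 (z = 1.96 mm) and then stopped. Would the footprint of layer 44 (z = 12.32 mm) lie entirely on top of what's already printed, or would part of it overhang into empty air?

entirely on top

Compare the two slices. At z = 1.96: the cube (footprint 20×9) is included at this height (area 180.00 mm²); the cube at (12, 16) is present — its section is the full 25.5×12.5 rectangle (area 318.75 mm²); the cube at (8.5, 14.5) (footprint 13.5×19) is included at this height (area 256.50 mm²); After the difference (first − rest): starting from the 20×9 cube (180.00 mm²), the 25.5×12.5 cube at (12, 16) misses the remaining region (no effect); the 13.5×19 cube at (8.5, 14.5) misses the remaining region (no effect) — area = 180.00 mm²; the cylinder at (11, 2.5) is absent (z outside [12.5, 29.5]); Subtracting the remaining from the first: none of the subtracted shapes is present at this height, so the result so far is unchanged — area = 180.00 mm². At z = 12.32: the cube is present — its section is the full 20×9 rectangle (area 180.00 mm²); the 25.5×12.5 cube at (12, 16) contributes its full rectangle (area 318.75 mm²); the cube at (8.5, 14.5) is present — its section is the full 13.5×19 rectangle (area 256.50 mm²); Taking the first minus the rest: starting from the 20×9 cube (180.00 mm²), the 25.5×12.5 cube at (12, 16) misses the remaining region (no effect); the 13.5×19 cube at (8.5, 14.5) misses the remaining region (no effect) — area = 180.00 mm²; the cylinder at (11, 2.5) is absent (z outside [12.5, 29.5]); Subtracting the remaining from the first: none of the subtracted shapes is present at this height, so the result so far is unchanged — area = 180.00 mm². Checking containment: the cross-section at z = 12.32 is a subset of the cross-section at z = 1.96.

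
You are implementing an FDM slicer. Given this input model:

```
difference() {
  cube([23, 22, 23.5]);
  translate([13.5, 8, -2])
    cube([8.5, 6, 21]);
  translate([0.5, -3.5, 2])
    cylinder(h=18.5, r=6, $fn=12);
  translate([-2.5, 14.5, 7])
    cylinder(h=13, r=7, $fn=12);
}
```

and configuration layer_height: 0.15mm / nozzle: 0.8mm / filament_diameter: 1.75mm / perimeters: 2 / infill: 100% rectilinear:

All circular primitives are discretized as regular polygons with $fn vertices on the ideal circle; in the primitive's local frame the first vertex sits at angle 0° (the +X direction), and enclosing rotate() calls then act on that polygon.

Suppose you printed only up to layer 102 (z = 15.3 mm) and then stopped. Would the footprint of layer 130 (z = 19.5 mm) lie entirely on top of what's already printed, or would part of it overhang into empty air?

part overhangs

Compare the two slices. At z = 15.3: the cube is present — its section is the full 23×22 rectangle (area 506.00 mm²); the 8.5×6 cube at (13.5, 8) contributes its full rectangle (area 51.00 mm²); the r=6 cylinder at (0.5, -3.5) gives a regular 12-gon of circumradius 6 (constant along its height) (area = (12/2)·6.000²·sin(360°/12) = 108.00 mm²); the r=7 cylinder at (-2.5, 14.5) gives a regular 12-gon of circumradius 7 (constant along its height) (area = (12/2)·7.000²·sin(360°/12) = 147.00 mm²); Subtracting the remaining from the first: starting from the 23×22 cube (506.00 mm²), the 8.5×6 cube at (13.5, 8) lies wholly inside it (removes its full 51.00 mm² and its 29.00 mm outline becomes a hole wall); the r=6 cylinder at (0.5, -3.5) partially overlaps it — only the 8.95 mm² overlap (of its 108.00 mm²) is removed, clipping the outline; the r=7 cylinder at (-2.5, 14.5) partially overlaps it — only the 40.17 mm² overlap (of its 147.00 mm²) is removed, clipping the outline — area = 405.88 mm². At z = 19.5: the cube is present — its section is the full 23×22 rectangle (area 506.00 mm²); the cube at (13.5, 8) does not reach this height (z outside [-2, 19]); the cylinder at (0.5, -3.5): section is a regular 12-gon, circumradius r=6 (area = (12/2)·6.000²·sin(360°/12) = 108.00 mm²); the r=7 cylinder at (-2.5, 14.5) gives a regular 12-gon of circumradius 7 (constant along its height) (area = (12/2)·7.000²·sin(360°/12) = 147.00 mm²); Subtracting the remaining from the first: starting from the 23×22 cube (506.00 mm²), the r=6 cylinder at (0.5, -3.5) partially overlaps it — only the 8.95 mm² overlap (of its 108.00 mm²) is removed, clipping the outline; the r=7 cylinder at (-2.5, 14.5) partially overlaps it — only the 40.17 mm² overlap (of its 147.00 mm²) is removed, clipping the outline — area = 456.88 mm². Checking containment: at z = 19.5 the cross-section extends beyond the z = 15.3 cross-section by about 51.00 mm².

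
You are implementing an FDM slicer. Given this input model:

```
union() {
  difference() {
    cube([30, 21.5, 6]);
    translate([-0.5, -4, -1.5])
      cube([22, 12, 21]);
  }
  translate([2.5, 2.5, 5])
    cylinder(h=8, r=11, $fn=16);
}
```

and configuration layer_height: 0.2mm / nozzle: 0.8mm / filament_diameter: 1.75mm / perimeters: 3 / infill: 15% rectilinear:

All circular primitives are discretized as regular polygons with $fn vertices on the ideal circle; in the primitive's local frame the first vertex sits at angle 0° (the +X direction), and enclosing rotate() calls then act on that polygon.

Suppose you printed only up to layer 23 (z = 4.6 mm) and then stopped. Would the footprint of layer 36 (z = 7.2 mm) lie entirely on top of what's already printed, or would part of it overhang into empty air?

part overhangs

Compare the two slices. At z = 4.6: the cube is present — its section is the full 30×21.5 rectangle (area 645.00 mm²); the cube at (-0.5, -4) (footprint 22×12) is included at this height (area 264.00 mm²); After the difference (first − rest): starting from the 30×21.5 cube (645.00 mm²), the 22×12 cube at (-0.5, -4) partially overlaps it — only the 172.00 mm² overlap (of its 264.00 mm²) is removed, clipping the outline — area = 473.00 mm²; the cylinder at (2.5, 2.5) is absent (z outside [5, 13]); Merging all regions: only that combined region is present, so the union is just that shape — area = 473.00 mm². At z = 7.2: the cube is absent (z outside [0, 6]); the cube at (-0.5, -4) is present — its section is the full 22×12 rectangle (area 264.00 mm²); Subtracting the remaining from the first: the first operand is absent here, so nothing remains; the r=11 cylinder at (2.5, 2.5) gives a regular 16-gon of circumradius 11 (constant along its height) (area = (16/2)·11.000²·sin(360°/16) = 370.44 mm²); Combining (union): only the r=11 cylinder at (2.5, 2.5) is present, so the union is just that shape — area = 370.44 mm². Checking containment: at z = 7.2 the cross-section extends beyond the z = 4.6 cross-section by about 321.80 mm².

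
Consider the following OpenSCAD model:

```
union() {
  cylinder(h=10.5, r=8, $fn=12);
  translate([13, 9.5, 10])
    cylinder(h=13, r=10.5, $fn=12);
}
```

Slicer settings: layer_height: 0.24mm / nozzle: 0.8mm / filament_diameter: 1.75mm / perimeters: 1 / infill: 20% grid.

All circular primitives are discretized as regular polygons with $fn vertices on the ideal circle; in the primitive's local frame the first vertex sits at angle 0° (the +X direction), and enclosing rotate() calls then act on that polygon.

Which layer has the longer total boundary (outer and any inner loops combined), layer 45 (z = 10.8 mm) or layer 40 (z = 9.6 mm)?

layer 45 (z = 10.8 mm)

Layer 45 (z = 10.8): the cylinder does not reach this height (z outside [0, 10.5]); the r=10.5 cylinder at (13, 9.5) contributes a regular 12-gon of circumradius 10.5 (perimeter = 2·12·10.500·sin(180°/12) = 65.22 mm); Merging all regions: only the r=10.5 cylinder at (13, 9.5) is present, so the union is just that shape — boundary = 65.22 mm. So its perimeter = 65.22 mm. Layer 40 (z = 9.6): the cylinder: section is a regular 12-gon, circumradius r=8 (perimeter = 2·12·8.000·sin(180°/12) = 49.69 mm); the cylinder at (13, 9.5) is absent (z outside [10, 23]); Taking the union: only the r=8 cylinder is present, so the union is just that shape — boundary = 49.69 mm. So its perimeter = 49.69 mm. Layer 45 is larger (65.22 vs 49.69 mm).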